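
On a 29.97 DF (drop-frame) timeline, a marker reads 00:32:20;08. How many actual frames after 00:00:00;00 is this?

58150

As if non-drop at 30 labels/s: (0 × 3600 + 32 × 60 + 20) × 30 + 8 = 58208.
Minute boundaries passed: 32; those not divisible by 10: 32 − 3 = 29; dropped labels = 2 × 29 = 58.
Actual frame index = 58208 − 58 = 58150.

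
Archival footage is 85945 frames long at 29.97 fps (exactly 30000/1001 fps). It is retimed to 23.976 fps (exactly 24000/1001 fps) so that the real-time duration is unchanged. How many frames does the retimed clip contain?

Frames at target rate = 85945 × (24000/1001) / (30000/1001) = 68756.

68756 frames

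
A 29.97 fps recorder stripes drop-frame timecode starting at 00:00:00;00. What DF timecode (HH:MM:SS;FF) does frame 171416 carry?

Each 10-minute DF block holds 10 × 60 × 30 − 9 × 2 = 17982 frames. 171416 ÷ 17982 → 9 full blocks, remainder 9578.
Within the partial block the first minute is 1800 frames and each further minute 1798, so 5 further minute boundaries passed. Total skipped labels = 18 × 9 + 2 × 5 = 172.
Non-drop label index = 171416 + 172 = 171588; at 30 labels/s that is 01:35:19:18, i.e. DF 01:35:19;18.

01:35:19;18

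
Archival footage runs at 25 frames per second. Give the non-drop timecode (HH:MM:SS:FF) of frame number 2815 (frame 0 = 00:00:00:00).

2815 ÷ 25 = 112 full seconds, remainder 15 frames.
112 s = 0 h 1 min 52 s.
Timecode: 00:01:52:15.

00:01:52:15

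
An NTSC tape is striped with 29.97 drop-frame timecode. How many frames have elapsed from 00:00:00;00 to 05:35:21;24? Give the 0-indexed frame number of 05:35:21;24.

603050

As if non-drop at 30 labels/s: (5 × 3600 + 35 × 60 + 21) × 30 + 24 = 603654.
Minute boundaries passed: 335; those not divisible by 10: 335 − 33 = 302; dropped labels = 2 × 302 = 604.
Actual frame index = 603654 − 604 = 603050.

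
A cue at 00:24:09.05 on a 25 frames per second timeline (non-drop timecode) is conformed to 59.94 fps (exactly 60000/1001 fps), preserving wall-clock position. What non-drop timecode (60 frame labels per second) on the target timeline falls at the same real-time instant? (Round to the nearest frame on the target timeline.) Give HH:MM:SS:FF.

00:24:07:45

Source frame index: (0×3600 + 24×60 + 9) × 25 + 5 = 36230.
Real time: 36230 / (25) = 7246/5 s.
Target frame: (7246/5) × (60000/1001) = 86952000/1001 ≈ 86865.135 → 86865.
At 60 labels/s: frame 86865 → 00:24:07:45.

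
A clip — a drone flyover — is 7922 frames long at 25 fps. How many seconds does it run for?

Running time = 7922 / (25) = 316.88 s.

316.88 seconds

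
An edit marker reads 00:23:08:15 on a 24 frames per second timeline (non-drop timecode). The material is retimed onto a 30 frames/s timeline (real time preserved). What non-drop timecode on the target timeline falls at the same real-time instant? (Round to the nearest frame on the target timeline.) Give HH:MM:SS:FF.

00:23:08:19

Source frame index: (0×3600 + 23×60 + 8) × 24 + 15 = 33327.
Real time: 33327 / (24) = 11109/8 s.
Target frame: (11109/8) × (30) = 166635/4 ≈ 41658.750 → 41659.
At 30 labels/s: frame 41659 → 00:23:08:19.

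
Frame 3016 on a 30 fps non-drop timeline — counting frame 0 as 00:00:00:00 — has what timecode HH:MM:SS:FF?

3016 ÷ 30 = 100 full seconds, remainder 16 frames.
100 s = 0 h 1 min 40 s.
Timecode: 00:01:40:16.

00:01:40:16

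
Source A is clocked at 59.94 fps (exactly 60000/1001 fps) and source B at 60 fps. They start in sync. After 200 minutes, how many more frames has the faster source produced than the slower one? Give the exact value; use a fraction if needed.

720000/1001 frames

200 min = 12000 s.
A emits 60000/1001 × 12000 = 720000000/1001 frames; B emits 60 × 12000 = 720000.
Difference = 720000/1001 frames (≈ 719.2807); B is ahead of A.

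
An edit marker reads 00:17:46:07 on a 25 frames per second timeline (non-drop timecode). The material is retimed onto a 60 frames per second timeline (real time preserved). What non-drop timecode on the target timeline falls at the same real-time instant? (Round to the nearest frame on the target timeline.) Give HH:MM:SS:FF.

Source frame index: (0×3600 + 17×60 + 46) × 25 + 7 = 26657.
Real time: 26657 / (25) = 26657/25 s.
Target frame: (26657/25) × (60) = 319884/5 ≈ 63976.800 → 63977.
At 60 labels/s: frame 63977 → 00:17:46:17.

00:17:46:17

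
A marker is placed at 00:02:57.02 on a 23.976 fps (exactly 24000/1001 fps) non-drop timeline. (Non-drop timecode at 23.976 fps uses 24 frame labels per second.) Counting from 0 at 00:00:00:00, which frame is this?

Total seconds to the label: (0 × 3600 + 2 × 60 + 57) = 177.
Frame index = 177 × 24 + 2 = 4250.

frame 4250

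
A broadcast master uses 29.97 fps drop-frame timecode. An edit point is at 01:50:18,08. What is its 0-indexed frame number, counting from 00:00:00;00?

Complete 10-minute blocks: 11, each 17982 frames → 197802.
Remaining 0 whole minutes in the current block: 0 frames.
Within the current minute: 18 × 30 + 8 = 548. Total = 197802 + 0 + 548 = 198350.

198350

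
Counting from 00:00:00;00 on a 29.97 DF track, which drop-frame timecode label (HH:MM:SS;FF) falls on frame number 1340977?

12:25:43;29

Ten DF minutes hold 17982 frames, so frame 1340977 lies in block 74 (frames 1330668–1348649) with 10309 frames into that block.
The block's first minute is 1800 frames and the rest 1798 each; 10309 frames reaches minute 5, so 74 × 18 + 5 × 2 = 1342 labels have been skipped so far.
Adding those back, label number 1340977 + 1342 = 1342319 at 30 labels/s is 44743 s + 29 f = 12 h 25 min 43 s frame 29, i.e. 12:25:43;29.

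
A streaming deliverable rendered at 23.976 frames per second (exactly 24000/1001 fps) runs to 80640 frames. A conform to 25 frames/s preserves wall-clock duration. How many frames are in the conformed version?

Target frames = source frames × (target rate / source rate) = 80640 × (25)/(24000/1001) = 80640 × 1001/960 = 84084.

84084 frames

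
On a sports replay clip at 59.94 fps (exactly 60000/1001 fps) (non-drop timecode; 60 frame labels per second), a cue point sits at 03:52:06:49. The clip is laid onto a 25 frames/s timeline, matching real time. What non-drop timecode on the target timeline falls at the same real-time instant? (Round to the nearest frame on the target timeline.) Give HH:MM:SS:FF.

03:52:20:19

Source frame index: (3×3600 + 52×60 + 6) × 60 + 49 = 835609.
Real time: 835609 / (60000/1001) = 836444609/60000 s.
Target frame: (836444609/60000) × (25) = 836444609/2400 ≈ 348518.587 → 348519.
At 25 labels/s: frame 348519 → 03:52:20:19.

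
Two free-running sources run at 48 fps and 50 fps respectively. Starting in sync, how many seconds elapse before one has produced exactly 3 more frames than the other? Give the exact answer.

1.5 seconds

The gap grows by |50 − 48| = 2 frames per second.
Time for a 3-frame gap: 3 ÷ (2) = 1.5 s.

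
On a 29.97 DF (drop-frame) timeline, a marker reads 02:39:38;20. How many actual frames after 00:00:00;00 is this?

As if non-drop at 30 labels/s: (2 × 3600 + 39 × 60 + 38) × 30 + 20 = 287360.
Minute boundaries passed: 159; those not divisible by 10: 159 − 15 = 144; dropped labels = 2 × 144 = 288.
Actual frame index = 287360 − 288 = 287072.

287072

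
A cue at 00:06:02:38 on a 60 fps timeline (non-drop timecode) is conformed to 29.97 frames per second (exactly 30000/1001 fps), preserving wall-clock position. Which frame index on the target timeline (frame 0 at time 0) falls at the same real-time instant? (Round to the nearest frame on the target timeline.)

Source frame index: (0×3600 + 6×60 + 2) × 60 + 38 = 21758.
Real time: 21758 / (60) = 10879/30 s.
Target frame: (10879/30) × (30000/1001) = 989000/91 ≈ 10868.132 → 10868.

frame 10868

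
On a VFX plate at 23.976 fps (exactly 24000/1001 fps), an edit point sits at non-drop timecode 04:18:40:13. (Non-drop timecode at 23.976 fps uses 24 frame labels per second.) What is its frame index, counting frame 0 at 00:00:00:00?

Total seconds to the label: (4 × 3600 + 18 × 60 + 40) = 15520.
Frame index = 15520 × 24 + 13 = 372493.

frame 372493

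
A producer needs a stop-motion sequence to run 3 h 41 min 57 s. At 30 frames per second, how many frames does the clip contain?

399510 frames

3 h 41 min 57 s = 13317 s.
Frames = 13317 × 30 = 399510.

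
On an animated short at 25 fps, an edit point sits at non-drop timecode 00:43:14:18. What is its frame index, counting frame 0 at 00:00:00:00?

frame 64868

Total seconds to the label: (0 × 3600 + 43 × 60 + 14) = 2594.
Frame index = 2594 × 25 + 18 = 64868.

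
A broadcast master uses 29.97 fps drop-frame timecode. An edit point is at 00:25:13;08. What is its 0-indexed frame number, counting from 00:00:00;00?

45352

As if non-drop at 30 labels/s: (0 × 3600 + 25 × 60 + 13) × 30 + 8 = 45398.
Minute boundaries passed: 25; those not divisible by 10: 25 − 2 = 23; dropped labels = 2 × 23 = 46.
Actual frame index = 45398 − 46 = 45352.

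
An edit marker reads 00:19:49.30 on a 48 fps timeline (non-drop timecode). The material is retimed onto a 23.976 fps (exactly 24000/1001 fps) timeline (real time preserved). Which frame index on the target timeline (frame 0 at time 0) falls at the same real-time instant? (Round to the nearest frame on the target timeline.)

frame 28522

Source frame index: (0×3600 + 19×60 + 49) × 48 + 30 = 57102.
Real time: 57102 / (48) = 9517/8 s.
Target frame: (9517/8) × (24000/1001) = 28551000/1001 ≈ 28522.478 → 28522.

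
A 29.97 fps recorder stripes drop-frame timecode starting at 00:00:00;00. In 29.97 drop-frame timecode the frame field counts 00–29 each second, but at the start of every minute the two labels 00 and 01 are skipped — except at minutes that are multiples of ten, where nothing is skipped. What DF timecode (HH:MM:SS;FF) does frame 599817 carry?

05:33:33;27

Each 10-minute DF block holds 10 × 60 × 30 − 9 × 2 = 17982 frames. 599817 ÷ 17982 → 33 full blocks, remainder 6411.
Within the partial block the first minute is 1800 frames and each further minute 1798, so 3 further minute boundaries passed. Total skipped labels = 18 × 33 + 2 × 3 = 600.
Non-drop label index = 599817 + 600 = 600417; at 30 labels/s that is 05:33:33:27, i.e. DF 05:33:33;27.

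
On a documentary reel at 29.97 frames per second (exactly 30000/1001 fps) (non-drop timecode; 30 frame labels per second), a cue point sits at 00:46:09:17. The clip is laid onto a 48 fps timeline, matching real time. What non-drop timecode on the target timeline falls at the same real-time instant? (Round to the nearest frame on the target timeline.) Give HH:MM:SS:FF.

Source frame index: (0×3600 + 46×60 + 9) × 30 + 17 = 83087.
Real time: 83087 / (30000/1001) = 83170087/30000 s.
Target frame: (83170087/30000) × (48) = 83170087/625 ≈ 133072.139 → 133072.
At 48 labels/s: frame 133072 → 00:46:12:16.

00:46:12:16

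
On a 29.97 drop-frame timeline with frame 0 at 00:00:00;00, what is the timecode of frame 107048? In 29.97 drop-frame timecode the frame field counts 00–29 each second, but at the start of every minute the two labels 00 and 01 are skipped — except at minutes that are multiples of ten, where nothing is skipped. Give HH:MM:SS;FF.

00:59:31;26

Ten DF minutes hold 17982 frames, so frame 107048 lies in block 5 (frames 89910–107891) with 17138 frames into that block.
The block's first minute is 1800 frames and the rest 1798 each; 17138 frames reaches minute 9, so 5 × 18 + 9 × 2 = 108 labels have been skipped so far.
Adding those back, label number 107048 + 108 = 107156 at 30 labels/s is 3571 s + 26 f = 0 h 59 min 31 s frame 26, i.e. 00:59:31;26.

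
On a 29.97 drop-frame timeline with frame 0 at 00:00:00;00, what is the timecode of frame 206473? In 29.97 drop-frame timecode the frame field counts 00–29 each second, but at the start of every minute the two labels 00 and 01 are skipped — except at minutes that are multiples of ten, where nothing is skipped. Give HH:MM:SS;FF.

Each 10-minute DF block holds 10 × 60 × 30 − 9 × 2 = 17982 frames. 206473 ÷ 17982 → 11 full blocks, remainder 8671.
Within the partial block the first minute is 1800 frames and each further minute 1798, so 4 further minute boundaries passed. Total skipped labels = 18 × 11 + 2 × 4 = 206.
Non-drop label index = 206473 + 206 = 206679; at 30 labels/s that is 01:54:49:09, i.e. DF 01:54:49;09.

01:54:49;09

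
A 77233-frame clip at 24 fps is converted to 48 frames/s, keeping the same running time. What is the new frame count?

Target frames = source frames × (target rate / source rate) = 77233 × (48)/(24) = 77233 × 2 = 154466.

154466 frames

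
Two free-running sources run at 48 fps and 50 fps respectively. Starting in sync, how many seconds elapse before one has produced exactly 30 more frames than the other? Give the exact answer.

15 seconds

The gap grows by |50 − 48| = 2 frames per second.
Time for a 30-frame gap: 30 ÷ (2) = 15 s.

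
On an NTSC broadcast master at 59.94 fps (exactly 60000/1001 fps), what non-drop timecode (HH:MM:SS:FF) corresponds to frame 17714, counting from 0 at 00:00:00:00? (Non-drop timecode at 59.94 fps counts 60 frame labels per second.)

00:04:55:14

17714 ÷ 60 = 295 full seconds, remainder 14 frames.
295 s = 0 h 4 min 55 s.
Timecode: 00:04:55:14.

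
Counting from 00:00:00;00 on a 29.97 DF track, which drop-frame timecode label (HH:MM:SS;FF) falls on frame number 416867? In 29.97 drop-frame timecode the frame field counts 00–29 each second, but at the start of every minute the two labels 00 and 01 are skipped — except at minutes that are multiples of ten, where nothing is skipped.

Ten DF minutes hold 17982 frames, so frame 416867 lies in block 23 (frames 413586–431567) with 3281 frames into that block.
The block's first minute is 1800 frames and the rest 1798 each; 3281 frames reaches minute 1, so 23 × 18 + 1 × 2 = 416 labels have been skipped so far.
Adding those back, label number 416867 + 416 = 417283 at 30 labels/s is 13909 s + 13 f = 3 h 51 min 49 s frame 13, i.e. 03:51:49;13.

03:51:49;13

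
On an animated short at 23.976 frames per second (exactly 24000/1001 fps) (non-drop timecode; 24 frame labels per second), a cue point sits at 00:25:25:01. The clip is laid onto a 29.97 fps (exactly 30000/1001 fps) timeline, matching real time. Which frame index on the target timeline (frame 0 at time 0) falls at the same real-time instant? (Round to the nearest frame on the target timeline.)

Source frame index: (0×3600 + 25×60 + 25) × 24 + 1 = 36601.
Real time: 36601 / (24000/1001) = 36637601/24000 s.
Target frame: (36637601/24000) × (30000/1001) = 183005/4 ≈ 45751.250 → 45751.

frame 45751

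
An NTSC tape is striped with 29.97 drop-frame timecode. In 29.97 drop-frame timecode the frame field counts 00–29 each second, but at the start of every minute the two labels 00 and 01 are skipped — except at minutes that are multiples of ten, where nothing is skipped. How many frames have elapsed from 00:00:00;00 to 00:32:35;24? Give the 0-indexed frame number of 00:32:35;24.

58616

As if non-drop at 30 labels/s: (0 × 3600 + 32 × 60 + 35) × 30 + 24 = 58674.
Minute boundaries passed: 32; those not divisible by 10: 32 − 3 = 29; dropped labels = 2 × 29 = 58.
Actual frame index = 58674 − 58 = 58616.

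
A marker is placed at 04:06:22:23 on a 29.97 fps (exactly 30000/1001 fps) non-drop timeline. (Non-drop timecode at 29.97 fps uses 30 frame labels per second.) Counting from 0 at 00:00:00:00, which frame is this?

Total seconds to the label: (4 × 3600 + 6 × 60 + 22) = 14782.
Frame index = 14782 × 30 + 23 = 443483.

443483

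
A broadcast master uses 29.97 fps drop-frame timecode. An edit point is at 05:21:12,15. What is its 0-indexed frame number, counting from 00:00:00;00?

Complete 10-minute blocks: 32, each 17982 frames → 575424.
Remaining 1 whole minute in the current block: 1800 + 0 × 1798 = 1800 frames.
Within the current minute: 12 × 30 + 15 − 2 = 373 (labels ;00/;01 skipped at this minute). Total = 575424 + 1800 + 373 = 577597.

577597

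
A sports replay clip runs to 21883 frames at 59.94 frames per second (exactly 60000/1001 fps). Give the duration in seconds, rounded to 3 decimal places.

365.081 seconds

Running time = 21883 × 1001/60000 = 21904883/60000 s ≈ 365.081 s.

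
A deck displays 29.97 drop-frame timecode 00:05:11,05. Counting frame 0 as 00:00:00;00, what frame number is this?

9325

As if non-drop at 30 labels/s: (0 × 3600 + 5 × 60 + 11) × 30 + 5 = 9335.
Minute boundaries passed: 5; those not divisible by 10: 5 − 0 = 5; dropped labels = 2 × 5 = 10.
Actual frame index = 9335 − 10 = 9325.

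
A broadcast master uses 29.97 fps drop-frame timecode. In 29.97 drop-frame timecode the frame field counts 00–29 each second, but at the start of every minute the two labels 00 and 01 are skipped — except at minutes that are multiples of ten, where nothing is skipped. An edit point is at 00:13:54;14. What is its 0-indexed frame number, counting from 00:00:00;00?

25010

Complete 10-minute blocks: 1, each 17982 frames → 17982.
Remaining 3 whole minutes in the current block: 1800 + 2 × 1798 = 5396 frames.
Within the current minute: 54 × 30 + 14 − 2 = 1632 (labels ;00/;01 skipped at this minute). Total = 17982 + 5396 + 1632 = 25010.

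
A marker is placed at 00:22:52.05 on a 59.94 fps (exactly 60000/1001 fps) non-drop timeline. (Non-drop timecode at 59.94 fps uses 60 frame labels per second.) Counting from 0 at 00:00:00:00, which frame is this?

frame 82325

Total seconds to the label: (0 × 3600 + 22 × 60 + 52) = 1372.
Frame index = 1372 × 60 + 5 = 82325.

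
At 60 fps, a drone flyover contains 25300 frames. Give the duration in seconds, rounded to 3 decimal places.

421.667 seconds

Running time = 25300 × 1/60 = 1265/3 s ≈ 421.667 s.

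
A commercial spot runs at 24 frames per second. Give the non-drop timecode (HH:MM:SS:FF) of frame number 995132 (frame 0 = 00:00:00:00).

11:31:03:20

995132 ÷ 24 = 41463 full seconds, remainder 20 frames.
41463 s = 11 h 31 min 3 s.
Timecode: 11:31:03:20.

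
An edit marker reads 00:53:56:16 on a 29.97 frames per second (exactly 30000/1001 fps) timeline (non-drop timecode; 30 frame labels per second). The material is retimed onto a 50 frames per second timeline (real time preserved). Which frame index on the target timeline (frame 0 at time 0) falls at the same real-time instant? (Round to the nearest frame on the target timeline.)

frame 161988

Source frame index: (0×3600 + 53×60 + 56) × 30 + 16 = 97096.
Real time: 97096 / (30000/1001) = 12149137/3750 s.
Target frame: (12149137/3750) × (50) = 12149137/75 ≈ 161988.493 → 161988.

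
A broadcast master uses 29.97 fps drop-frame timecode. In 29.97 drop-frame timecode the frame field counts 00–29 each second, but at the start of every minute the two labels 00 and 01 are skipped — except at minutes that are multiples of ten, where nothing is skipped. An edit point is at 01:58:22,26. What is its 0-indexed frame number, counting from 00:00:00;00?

212872

Complete 10-minute blocks: 11, each 17982 frames → 197802.
Remaining 8 whole minutes in the current block: 1800 + 7 × 1798 = 14386 frames.
Within the current minute: 22 × 30 + 26 − 2 = 684 (labels ;00/;01 skipped at this minute). Total = 197802 + 14386 + 684 = 212872.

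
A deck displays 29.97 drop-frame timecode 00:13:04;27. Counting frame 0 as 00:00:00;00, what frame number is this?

Complete 10-minute blocks: 1, each 17982 frames → 17982.
Remaining 3 whole minutes in the current block: 1800 + 2 × 1798 = 5396 frames.
Within the current minute: 4 × 30 + 27 − 2 = 145 (labels ;00/;01 skipped at this minute). Total = 17982 + 5396 + 145 = 23523.

23523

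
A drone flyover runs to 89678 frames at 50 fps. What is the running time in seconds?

1793.56 seconds

Running time = 89678 / (50) = 1793.56 s.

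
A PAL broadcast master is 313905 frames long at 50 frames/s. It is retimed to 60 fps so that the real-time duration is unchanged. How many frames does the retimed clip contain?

376686 frames

Target frames = source frames × (target rate / source rate) = 313905 × (60)/(50) = 313905 × 6/5 = 376686.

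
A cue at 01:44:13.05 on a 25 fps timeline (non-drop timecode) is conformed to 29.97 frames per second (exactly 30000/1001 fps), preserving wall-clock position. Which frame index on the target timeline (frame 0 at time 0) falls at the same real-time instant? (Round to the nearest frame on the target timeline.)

frame 187409

Source frame index: (1×3600 + 44×60 + 13) × 25 + 5 = 156330.
Real time: 156330 / (25) = 31266/5 s.
Target frame: (31266/5) × (30000/1001) = 187596000/1001 ≈ 187408.591 → 187409.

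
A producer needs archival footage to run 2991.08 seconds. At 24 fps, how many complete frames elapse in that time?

Frames = 2991.08 × 24 = 1794648/25 ≈ 71785.9200.
Complete frames: 71785.

71785 frames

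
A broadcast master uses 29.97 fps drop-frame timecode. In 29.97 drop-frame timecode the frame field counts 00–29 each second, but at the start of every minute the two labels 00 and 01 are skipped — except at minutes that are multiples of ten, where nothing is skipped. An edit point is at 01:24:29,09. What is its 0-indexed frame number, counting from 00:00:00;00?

151927

As if non-drop at 30 labels/s: (1 × 3600 + 24 × 60 + 29) × 30 + 9 = 152079.
Minute boundaries passed: 84; those not divisible by 10: 84 − 8 = 76; dropped labels = 2 × 76 = 152.
Actual frame index = 152079 − 152 = 151927.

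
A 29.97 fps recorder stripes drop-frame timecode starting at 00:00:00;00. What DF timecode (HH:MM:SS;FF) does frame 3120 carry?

Ten DF minutes hold 17982 frames, so frame 3120 lies in block 0 (frames 0–17981) with 3120 frames into that block.
The block's first minute is 1800 frames and the rest 1798 each; 3120 frames reaches minute 1, so 0 × 18 + 1 × 2 = 2 labels have been skipped so far.
Adding those back, label number 3120 + 2 = 3122 at 30 labels/s is 104 s + 2 f = 0 h 1 min 44 s frame 2, i.e. 00:01:44;02.

00:01:44;02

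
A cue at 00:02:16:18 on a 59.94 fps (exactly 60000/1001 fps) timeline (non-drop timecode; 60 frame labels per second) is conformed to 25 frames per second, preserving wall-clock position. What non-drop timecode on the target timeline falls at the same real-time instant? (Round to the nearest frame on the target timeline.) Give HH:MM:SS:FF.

Source frame index: (0×3600 + 2×60 + 16) × 60 + 18 = 8178.
Real time: 8178 / (60000/1001) = 1364363/10000 s.
Target frame: (1364363/10000) × (25) = 1364363/400 ≈ 3410.907 → 3411.
At 25 labels/s: frame 3411 → 00:02:16:11.

00:02:16:11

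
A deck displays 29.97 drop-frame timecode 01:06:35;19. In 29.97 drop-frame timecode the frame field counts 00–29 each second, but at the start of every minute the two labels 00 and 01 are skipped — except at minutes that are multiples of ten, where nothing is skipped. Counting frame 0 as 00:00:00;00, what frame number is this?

Complete 10-minute blocks: 6, each 17982 frames → 107892.
Remaining 6 whole minutes in the current block: 1800 + 5 × 1798 = 10790 frames.
Within the current minute: 35 × 30 + 19 − 2 = 1067 (labels ;00/;01 skipped at this minute). Total = 107892 + 10790 + 1067 = 119749.

119749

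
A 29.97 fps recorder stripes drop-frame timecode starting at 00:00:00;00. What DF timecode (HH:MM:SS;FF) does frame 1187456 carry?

11:00:21;14

Each 10-minute DF block holds 10 × 60 × 30 − 9 × 2 = 17982 frames. 1187456 ÷ 17982 → 66 full blocks, remainder 644.
Within the partial block the first minute is 1800 frames and each further minute 1798, so 0 further minute boundaries passed. Total skipped labels = 18 × 66 + 2 × 0 = 1188.
Non-drop label index = 1187456 + 1188 = 1188644; at 30 labels/s that is 11:00:21:14, i.e. DF 11:00:21;14.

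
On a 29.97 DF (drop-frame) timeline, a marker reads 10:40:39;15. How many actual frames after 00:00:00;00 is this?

1152033

Complete 10-minute blocks: 64, each 17982 frames → 1150848.
Remaining 0 whole minutes in the current block: 0 frames.
Within the current minute: 39 × 30 + 15 = 1185. Total = 1150848 + 0 + 1185 = 1152033.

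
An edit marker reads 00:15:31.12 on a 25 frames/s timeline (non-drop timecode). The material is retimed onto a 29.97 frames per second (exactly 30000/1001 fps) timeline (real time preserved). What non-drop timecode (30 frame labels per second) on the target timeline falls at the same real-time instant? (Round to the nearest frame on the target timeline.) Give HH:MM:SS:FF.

Source frame index: (0×3600 + 15×60 + 31) × 25 + 12 = 23287.
Real time: 23287 / (25) = 23287/25 s.
Target frame: (23287/25) × (30000/1001) = 2540400/91 ≈ 27916.484 → 27916.
At 30 labels/s: frame 27916 → 00:15:30:16.

00:15:30:16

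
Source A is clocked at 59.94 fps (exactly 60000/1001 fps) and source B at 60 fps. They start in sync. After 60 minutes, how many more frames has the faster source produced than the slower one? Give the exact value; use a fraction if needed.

60 min = 3600 s.
A emits 60000/1001 × 3600 = 216000000/1001 frames; B emits 60 × 3600 = 216000.
Difference = 216000/1001 frames (≈ 215.7842); B is ahead of A.

216000/1001 frames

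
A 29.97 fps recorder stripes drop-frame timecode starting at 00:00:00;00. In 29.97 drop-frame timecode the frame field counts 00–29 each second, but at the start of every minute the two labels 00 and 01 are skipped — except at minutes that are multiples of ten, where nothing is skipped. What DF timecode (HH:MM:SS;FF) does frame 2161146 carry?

Ten DF minutes hold 17982 frames, so frame 2161146 lies in block 120 (frames 2157840–2175821) with 3306 frames into that block.
The block's first minute is 1800 frames and the rest 1798 each; 3306 frames reaches minute 1, so 120 × 18 + 1 × 2 = 2162 labels have been skipped so far.
Adding those back, label number 2161146 + 2162 = 2163308 at 30 labels/s is 72110 s + 8 f = 20 h 1 min 50 s frame 8, i.e. 20:01:50;08.

20:01:50;08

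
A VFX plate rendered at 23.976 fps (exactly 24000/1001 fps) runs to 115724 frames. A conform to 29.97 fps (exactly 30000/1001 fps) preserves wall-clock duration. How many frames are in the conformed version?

Target frames = source frames × (target rate / source rate) = 115724 × (30000/1001)/(24000/1001) = 115724 × 5/4 = 144655.

144655 frames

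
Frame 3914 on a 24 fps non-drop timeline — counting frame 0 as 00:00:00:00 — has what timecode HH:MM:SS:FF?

00:02:43:02

3914 ÷ 24 = 163 full seconds, remainder 2 frames.
163 s = 0 h 2 min 43 s.
Timecode: 00:02:43:02.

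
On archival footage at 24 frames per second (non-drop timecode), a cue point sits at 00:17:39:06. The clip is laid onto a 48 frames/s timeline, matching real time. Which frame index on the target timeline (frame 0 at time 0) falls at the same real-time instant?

Source frame index: (0×3600 + 17×60 + 39) × 24 + 6 = 25422.
Real time: 25422 / (24) = 4237/4 s.
Target frame: (4237/4) × (48) = 50844.

frame 50844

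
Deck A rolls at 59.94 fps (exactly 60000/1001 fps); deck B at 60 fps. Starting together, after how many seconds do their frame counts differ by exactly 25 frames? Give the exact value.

The gap grows by |60 − 60000/1001| = 60/1001 frames per second.
Time for a 25-frame gap: 25 ÷ (60/1001) = 5005/12 s.

5005/12 seconds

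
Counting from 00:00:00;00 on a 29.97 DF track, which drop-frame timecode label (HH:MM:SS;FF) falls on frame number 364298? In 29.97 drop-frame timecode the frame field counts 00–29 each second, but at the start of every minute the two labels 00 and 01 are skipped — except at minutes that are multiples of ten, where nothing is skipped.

03:22:35;12

Each 10-minute DF block holds 10 × 60 × 30 − 9 × 2 = 17982 frames. 364298 ÷ 17982 → 20 full blocks, remainder 4658.
Within the partial block the first minute is 1800 frames and each further minute 1798, so 2 further minute boundaries passed. Total skipped labels = 18 × 20 + 2 × 2 = 364.
Non-drop label index = 364298 + 364 = 364662; at 30 labels/s that is 03:22:35:12, i.e. DF 03:22:35;12.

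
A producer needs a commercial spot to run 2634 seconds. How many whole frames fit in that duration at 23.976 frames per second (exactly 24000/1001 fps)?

63152 frames

Frames = 2634 × 24000/1001 = 63216000/1001 ≈ 63152.8472.
Complete frames: 63152.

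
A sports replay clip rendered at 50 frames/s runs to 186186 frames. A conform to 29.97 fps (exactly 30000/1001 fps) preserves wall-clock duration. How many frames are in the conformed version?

111600 frames

Target frames = source frames × (target rate / source rate) = 186186 × (30000/1001)/(50) = 186186 × 600/1001 = 111600.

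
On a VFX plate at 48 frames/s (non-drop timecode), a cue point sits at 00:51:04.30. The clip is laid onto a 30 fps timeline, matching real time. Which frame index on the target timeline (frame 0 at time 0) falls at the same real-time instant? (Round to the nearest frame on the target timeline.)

Source frame index: (0×3600 + 51×60 + 4) × 48 + 30 = 147102.
Real time: 147102 / (48) = 24517/8 s.
Target frame: (24517/8) × (30) = 367755/4 ≈ 91938.750 → 91939.

frame 91939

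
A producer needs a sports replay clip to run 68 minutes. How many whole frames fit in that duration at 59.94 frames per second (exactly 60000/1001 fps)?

68 min = 4080 s.
Frames = 4080 × 60000/1001 = 244800000/1001 ≈ 244555.4446.
Complete frames: 244555.

244555 frames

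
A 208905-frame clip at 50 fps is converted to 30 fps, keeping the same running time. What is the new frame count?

Target frames = source frames × (target rate / source rate) = 208905 × (30)/(50) = 208905 × 3/5 = 125343.

125343 frames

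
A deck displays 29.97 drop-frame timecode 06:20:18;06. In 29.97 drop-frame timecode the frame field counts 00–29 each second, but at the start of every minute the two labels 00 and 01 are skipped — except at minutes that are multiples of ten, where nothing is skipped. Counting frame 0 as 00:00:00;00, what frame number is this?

Complete 10-minute blocks: 38, each 17982 frames → 683316.
Remaining 0 whole minutes in the current block: 0 frames.
Within the current minute: 18 × 30 + 6 = 546. Total = 683316 + 0 + 546 = 683862.

683862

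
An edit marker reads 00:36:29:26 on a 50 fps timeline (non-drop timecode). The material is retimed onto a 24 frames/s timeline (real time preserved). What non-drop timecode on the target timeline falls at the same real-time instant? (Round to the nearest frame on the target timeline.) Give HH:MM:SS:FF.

00:36:29:12

Source frame index: (0×3600 + 36×60 + 29) × 50 + 26 = 109476.
Real time: 109476 / (50) = 54738/25 s.
Target frame: (54738/25) × (24) = 1313712/25 ≈ 52548.480 → 52548.
At 24 labels/s: frame 52548 → 00:36:29:12.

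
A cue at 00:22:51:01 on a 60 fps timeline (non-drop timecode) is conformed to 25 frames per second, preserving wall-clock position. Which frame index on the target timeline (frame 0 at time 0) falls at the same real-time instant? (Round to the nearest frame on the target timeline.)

frame 34275

Source frame index: (0×3600 + 22×60 + 51) × 60 + 1 = 82261.
Real time: 82261 / (60) = 82261/60 s.
Target frame: (82261/60) × (25) = 411305/12 ≈ 34275.417 → 34275.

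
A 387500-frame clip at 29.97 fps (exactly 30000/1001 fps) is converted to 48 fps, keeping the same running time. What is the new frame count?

620620 frames

Target frames = source frames × (target rate / source rate) = 387500 × (48)/(30000/1001) = 387500 × 1001/625 = 620620.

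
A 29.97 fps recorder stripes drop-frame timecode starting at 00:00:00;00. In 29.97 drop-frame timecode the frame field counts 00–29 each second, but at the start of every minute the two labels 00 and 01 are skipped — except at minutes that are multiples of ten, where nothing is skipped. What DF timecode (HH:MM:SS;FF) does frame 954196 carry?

Each 10-minute DF block holds 10 × 60 × 30 − 9 × 2 = 17982 frames. 954196 ÷ 17982 → 53 full blocks, remainder 1150.
Within the partial block the first minute is 1800 frames and each further minute 1798, so 0 further minute boundaries passed. Total skipped labels = 18 × 53 + 2 × 0 = 954.
Non-drop label index = 954196 + 954 = 955150; at 30 labels/s that is 08:50:38:10, i.e. DF 08:50:38;10.

08:50:38;10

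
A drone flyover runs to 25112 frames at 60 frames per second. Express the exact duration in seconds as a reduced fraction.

6278/15 seconds

Running time = 25112 ÷ (60) = 25112 × 1/60 = 6278/15 s.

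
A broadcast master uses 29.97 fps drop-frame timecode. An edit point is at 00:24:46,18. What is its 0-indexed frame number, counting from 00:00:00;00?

Complete 10-minute blocks: 2, each 17982 frames → 35964.
Remaining 4 whole minutes in the current block: 1800 + 3 × 1798 = 7194 frames.
Within the current minute: 46 × 30 + 18 − 2 = 1396 (labels ;00/;01 skipped at this minute). Total = 35964 + 7194 + 1396 = 44554.

44554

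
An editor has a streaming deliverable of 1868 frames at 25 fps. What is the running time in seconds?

Running time = 1868 / (25) = 74.72 s.

74.72 seconds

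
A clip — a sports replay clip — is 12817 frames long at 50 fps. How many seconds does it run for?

Running time = 12817 / (50) = 256.34 s.

256.34 seconds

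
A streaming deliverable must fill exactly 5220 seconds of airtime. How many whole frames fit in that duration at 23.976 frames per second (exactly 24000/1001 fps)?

125154 frames

Frames = 5220 × 24000/1001 = 125280000/1001 ≈ 125154.8452.
Complete frames: 125154.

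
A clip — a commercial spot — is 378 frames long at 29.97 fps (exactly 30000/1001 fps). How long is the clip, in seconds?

12.6126 seconds

Running time = 378 / (30000/1001) = 12.6126 s.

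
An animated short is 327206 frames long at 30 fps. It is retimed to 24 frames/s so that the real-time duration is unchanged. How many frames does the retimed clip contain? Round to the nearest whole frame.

Frames at target rate = 327206 × (24) / (30) = 1308824/5 ≈ 261764.800.
Nearest whole frame: 261765.

261765 frames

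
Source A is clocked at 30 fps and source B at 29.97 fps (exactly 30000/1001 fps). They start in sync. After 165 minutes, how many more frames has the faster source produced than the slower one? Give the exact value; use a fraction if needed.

27000/91 frames

165 min = 9900 s.
A emits 30 × 9900 = 297000 frames; B emits 30000/1001 × 9900 = 27000000/91.
Difference = 27000/91 frames (≈ 296.7033); B is behind A.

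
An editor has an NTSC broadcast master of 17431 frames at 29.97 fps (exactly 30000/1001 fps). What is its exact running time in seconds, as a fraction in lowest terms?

17448431/30000 seconds

Running time = 17431 ÷ (30000/1001) = 17431 × 1001/30000 = 17448431/30000 s.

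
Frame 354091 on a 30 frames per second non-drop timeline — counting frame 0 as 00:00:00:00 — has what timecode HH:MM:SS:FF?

03:16:43:01

354091 ÷ 30 = 11803 full seconds, remainder 1 frame.
11803 s = 3 h 16 min 43 s.
Timecode: 03:16:43:01.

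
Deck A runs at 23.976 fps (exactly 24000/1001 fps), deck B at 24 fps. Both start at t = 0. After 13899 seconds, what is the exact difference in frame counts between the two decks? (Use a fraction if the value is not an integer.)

333576/1001 frames

A emits 24000/1001 × 13899 = 333576000/1001 frames; B emits 24 × 13899 = 333576.
Difference = 333576/1001 frames (≈ 333.2428); B is ahead of A.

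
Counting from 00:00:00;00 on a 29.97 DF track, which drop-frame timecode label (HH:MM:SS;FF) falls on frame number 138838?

Ten DF minutes hold 17982 frames, so frame 138838 lies in block 7 (frames 125874–143855) with 12964 frames into that block.
The block's first minute is 1800 frames and the rest 1798 each; 12964 frames reaches minute 7, so 7 × 18 + 7 × 2 = 140 labels have been skipped so far.
Adding those back, label number 138838 + 140 = 138978 at 30 labels/s is 4632 s + 18 f = 1 h 17 min 12 s frame 18, i.e. 01:17:12;18.

01:17:12;18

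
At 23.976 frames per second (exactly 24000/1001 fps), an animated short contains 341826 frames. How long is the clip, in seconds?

Running time = 341826 / (24000/1001) = 14256.99275 s.

14256.99275 seconds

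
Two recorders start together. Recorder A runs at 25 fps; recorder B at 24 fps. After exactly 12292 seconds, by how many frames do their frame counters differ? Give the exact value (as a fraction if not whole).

A emits 25 × 12292 = 307300 frames; B emits 24 × 12292 = 295008.
Difference = 12292 frames; B is behind A.

12292 frames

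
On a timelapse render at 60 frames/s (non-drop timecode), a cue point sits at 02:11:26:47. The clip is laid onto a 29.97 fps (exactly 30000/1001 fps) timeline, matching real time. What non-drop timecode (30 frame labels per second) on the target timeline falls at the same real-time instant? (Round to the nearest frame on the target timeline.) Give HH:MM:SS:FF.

02:11:18:27

Source frame index: (2×3600 + 11×60 + 26) × 60 + 47 = 473207.
Real time: 473207 / (60) = 473207/60 s.
Target frame: (473207/60) × (30000/1001) = 33800500/143 ≈ 236367.133 → 236367.
At 30 labels/s: frame 236367 → 02:11:18:27.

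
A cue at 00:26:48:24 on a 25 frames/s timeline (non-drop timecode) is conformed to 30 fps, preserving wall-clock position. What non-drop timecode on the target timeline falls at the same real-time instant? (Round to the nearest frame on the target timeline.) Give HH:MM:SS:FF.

00:26:48:29

Source frame index: (0×3600 + 26×60 + 48) × 25 + 24 = 40224.
Real time: 40224 / (25) = 40224/25 s.
Target frame: (40224/25) × (30) = 241344/5 ≈ 48268.800 → 48269.
At 30 labels/s: frame 48269 → 00:26:48:29.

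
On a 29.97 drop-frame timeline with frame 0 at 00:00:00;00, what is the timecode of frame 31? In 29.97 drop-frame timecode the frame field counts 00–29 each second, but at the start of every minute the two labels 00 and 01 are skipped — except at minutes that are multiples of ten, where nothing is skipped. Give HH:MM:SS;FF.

00:00:01;01

Ten DF minutes hold 17982 frames, so frame 31 lies in block 0 (frames 0–17981) with 31 frames into that block.
The block's first minute is 1800 frames and the rest 1798 each; 31 frames reaches minute 0, so 0 × 18 + 0 × 2 = 0 labels have been skipped so far.
Adding those back, label number 31 + 0 = 31 at 30 labels/s is 1 s + 1 f = 0 h 0 min 1 s frame 1, i.e. 00:00:01;01.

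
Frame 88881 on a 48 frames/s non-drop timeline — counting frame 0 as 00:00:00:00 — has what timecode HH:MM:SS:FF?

00:30:51:33

88881 ÷ 48 = 1851 full seconds, remainder 33 frames.
1851 s = 0 h 30 min 51 s.
Timecode: 00:30:51:33.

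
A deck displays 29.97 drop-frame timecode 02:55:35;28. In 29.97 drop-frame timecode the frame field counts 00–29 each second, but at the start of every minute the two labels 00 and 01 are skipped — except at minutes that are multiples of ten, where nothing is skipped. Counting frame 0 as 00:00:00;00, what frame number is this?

315762

As if non-drop at 30 labels/s: (2 × 3600 + 55 × 60 + 35) × 30 + 28 = 316078.
Minute boundaries passed: 175; those not divisible by 10: 175 − 17 = 158; dropped labels = 2 × 158 = 316.
Actual frame index = 316078 − 316 = 315762.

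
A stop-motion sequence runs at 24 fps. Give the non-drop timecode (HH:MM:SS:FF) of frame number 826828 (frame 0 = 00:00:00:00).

826828 ÷ 24 = 34451 full seconds, remainder 4 frames.
34451 s = 9 h 34 min 11 s.
Timecode: 09:34:11:04.

09:34:11:04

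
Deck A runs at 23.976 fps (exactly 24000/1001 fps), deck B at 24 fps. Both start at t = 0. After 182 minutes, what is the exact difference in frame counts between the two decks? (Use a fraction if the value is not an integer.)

2880/11 frames

182 min = 10920 s.
A emits 24000/1001 × 10920 = 2880000/11 frames; B emits 24 × 10920 = 262080.
Difference = 2880/11 frames (≈ 261.8182); B is ahead of A.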